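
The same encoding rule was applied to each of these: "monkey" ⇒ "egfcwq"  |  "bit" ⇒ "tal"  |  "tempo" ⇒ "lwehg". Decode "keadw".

Compare letters: m→e is +18, o→g is +18, n→f is +18 — a constant shift. It's a constant shift of +18 (ROT18).
Decoding keadw: k−18=s, e−18=m, a−18=i, d−18=l, w−18=e.

smile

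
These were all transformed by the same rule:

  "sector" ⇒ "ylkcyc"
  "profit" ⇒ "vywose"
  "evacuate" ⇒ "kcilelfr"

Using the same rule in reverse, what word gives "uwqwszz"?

opinion

In sector: s→y is +6, e→l is +7, c→k is +8, t→c is +9 — the shift increases by 1 each position. Each letter shifts forward by (position + 6), i.e. 6, 7, 8, … — the shift grows by one for each successive letter.
Reversing it on uwqwszz: u−6=o, w−7=p, q−8=i, w−9=n, s−10=i, z−11=o, z−12=n.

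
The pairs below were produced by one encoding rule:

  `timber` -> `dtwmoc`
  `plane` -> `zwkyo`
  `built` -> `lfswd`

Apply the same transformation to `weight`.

A repeating key of period 2 is used — shifts +10, +11 over and over.
Applying it to weight: w+10=g, e+11=p, i+10=s, g+11=r, h+10=r, t+11=e.

gpsrre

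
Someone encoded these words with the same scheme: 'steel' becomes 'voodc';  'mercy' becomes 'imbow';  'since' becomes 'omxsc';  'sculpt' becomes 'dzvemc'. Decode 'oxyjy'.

The output letters match the input read backwards, each shifted +10: steel reversed is leets. Two steps: reverse the string, then apply a Caesar shift of +10.
Reversing it on oxyjy: shift back: o−10=e, x−10=n, y−10=o, j−10=z, y−10=o → enozo; then reverse → ozone.

ozone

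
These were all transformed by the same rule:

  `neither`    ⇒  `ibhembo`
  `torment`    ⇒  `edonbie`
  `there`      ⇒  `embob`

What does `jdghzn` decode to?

sodium

n(13)→i(8) and e(4)→b(1) fit y≡21x+21 (mod 26); the inverse of 21 mod 26 is 5. Treating letters as 0–25, the rule is x ↦ 21x + 21 (mod 26).
Decoding jdghzn: j(9)→5·(9−21)≡18=s; d(3)→5·(3−21)≡14=o; g(6)→5·(6−21)≡3=d; h(7)→5·(7−21)≡8=i; z(25)→5·(25−21)≡20=u; n(13)→5·(13−21)≡12=m (all mod 26).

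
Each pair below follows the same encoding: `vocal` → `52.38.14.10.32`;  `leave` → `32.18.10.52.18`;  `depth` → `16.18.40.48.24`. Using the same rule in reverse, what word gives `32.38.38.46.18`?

v(#22)→52 and o(#15)→38: differences scale by 2, so n = 2·pos + 8. The formula is n = 2×(alphabet index, a=1) + 8.
Decoding 32.38.38.46.18: 32→(32−8)÷2=12=l, 38→(38−8)÷2=15=o, 38→(38−8)÷2=15=o, 46→(46−8)÷2=19=s, 18→(18−8)÷2=5=e.

loose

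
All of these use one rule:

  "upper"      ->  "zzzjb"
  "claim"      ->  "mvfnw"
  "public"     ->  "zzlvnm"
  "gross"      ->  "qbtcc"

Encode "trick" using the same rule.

The shift depends on letter class: consonant p→z is +10, but vowel u→z is +5. The rule splits by letter class: vowels +5, consonants +10.
For trick: t(cons)+10=d, r(cons)+10=b, i(vowel)+5=n, c(cons)+10=m, k(cons)+10=u.

dbnmu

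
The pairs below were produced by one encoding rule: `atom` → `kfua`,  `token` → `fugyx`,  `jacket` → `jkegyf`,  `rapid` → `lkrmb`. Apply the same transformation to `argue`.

klscy

a(0)→k(10) and t(19)→f(5) fit y≡23x+10 (mod 26); the inverse of 23 mod 26 is 17. Each letter's alphabet position (a=0..z=25) is mapped through 23·x+10 mod 26 — an affine cipher.
For argue: a(0)→23·0+10≡10=k; r(17)→23·17+10≡11=l; g(6)→23·6+10≡18=s; u(20)→23·20+10≡2=c; e(4)→23·4+10≡24=y (all mod 26).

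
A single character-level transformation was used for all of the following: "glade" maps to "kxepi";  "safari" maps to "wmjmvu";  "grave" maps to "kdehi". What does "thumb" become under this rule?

xtyyf

Shifts by position in glade: pos 0: g→k (+4), pos 1: l→x (+12), pos 2: a→e (+4), pos 3: d→p (+12) — repeating every 2. The shifts repeat in a cycle of length 2: positions 0,1,… shift by +4, +12, then the pattern repeats.
On thumb: t+4=x, h+12=t, u+4=y, m+12=y, b+4=f.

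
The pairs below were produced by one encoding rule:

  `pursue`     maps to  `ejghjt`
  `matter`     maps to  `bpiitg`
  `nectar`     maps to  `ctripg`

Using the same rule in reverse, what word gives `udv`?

fog

Compare letters: p→e is +15, u→j is +15, r→g is +15 — a constant shift. Every letter moves 15 places later in the alphabet, wrapping around z→a.
Undoing it on udv: u−15=f, d−15=o, v−15=g.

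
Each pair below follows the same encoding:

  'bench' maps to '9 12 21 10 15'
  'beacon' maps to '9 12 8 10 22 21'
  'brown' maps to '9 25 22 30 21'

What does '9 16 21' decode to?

Each letter is replaced by its alphabet position (a=1..z=26) + 7.
Undoing it on 9 16 21: 9→(9−7)÷1=2=b, 16→(16−7)÷1=9=i, 21→(21−7)÷1=14=n.

bin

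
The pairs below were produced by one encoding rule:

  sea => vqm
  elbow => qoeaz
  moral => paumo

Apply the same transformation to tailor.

wmuoau

The rule splits by letter class: vowels +12, consonants +3.
For tailor: t(cons)+3=w, a(vowel)+12=m, i(vowel)+12=u, l(cons)+3=o, o(vowel)+12=a, r(cons)+3=u.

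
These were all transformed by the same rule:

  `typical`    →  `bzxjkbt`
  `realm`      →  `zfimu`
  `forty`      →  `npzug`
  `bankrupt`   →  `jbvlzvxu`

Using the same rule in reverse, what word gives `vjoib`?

The shifts repeat in a cycle of length 2: positions 0,1,… shift by +8, +1, then the pattern repeats.
Undoing it on vjoib: v−8=n, j−1=i, o−8=g, i−1=h, b−8=t.

night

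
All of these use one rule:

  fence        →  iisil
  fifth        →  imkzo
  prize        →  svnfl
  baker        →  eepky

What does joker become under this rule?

Each letter shifts forward by (position + 3), i.e. 3, 4, 5, … — the shift grows by one for each successive letter.
On joker: j+3=m, o+4=s, k+5=p, e+6=k, r+7=y.

mspky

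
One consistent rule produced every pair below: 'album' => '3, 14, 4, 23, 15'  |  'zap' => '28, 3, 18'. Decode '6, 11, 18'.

dip

a is letter #1 and maps to 3: an offset of 2. Each letter is replaced by its alphabet position (a=1..z=26) + 2.
Reversing it on 6, 11, 18: 6→(6−2)÷1=4=d, 11→(11−2)÷1=9=i, 18→(18−2)÷1=16=p.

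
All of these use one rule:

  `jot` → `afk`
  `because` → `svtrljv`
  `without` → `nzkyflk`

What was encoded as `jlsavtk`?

subject

Compare letters: j→a is +17, o→f is +17, t→k is +17 — a constant shift. Each letter is shifted forward by 17 in the alphabet (a Caesar shift of +17).
Decoding jlsavtk: j−17=s, l−17=u, s−17=b, a−17=j, v−17=e, t−17=c, k−17=t.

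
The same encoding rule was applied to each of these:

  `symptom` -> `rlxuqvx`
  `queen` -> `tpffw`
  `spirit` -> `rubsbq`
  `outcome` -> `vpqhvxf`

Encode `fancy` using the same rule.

s(18)→r(17) and y(24)→l(11) fit y≡25x+9 (mod 26); the inverse of 25 mod 26 is 25. Treating letters as 0–25, the rule is x ↦ 25x + 9 (mod 26).
For fancy: f(5)→25·5+9≡4=e; a(0)→25·0+9≡9=j; n(13)→25·13+9≡22=w; c(2)→25·2+9≡7=h; y(24)→25·24+9≡11=l (all mod 26).

ejwhl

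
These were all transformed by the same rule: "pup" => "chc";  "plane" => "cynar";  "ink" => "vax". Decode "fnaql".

Compare letters: p→c is +13, u→h is +13, p→c is +13 — a constant shift. It's a constant shift of +13 (ROT13).
Undoing it on fnaql: f−13=s, n−13=a, a−13=n, q−13=d, l−13=y.

sandy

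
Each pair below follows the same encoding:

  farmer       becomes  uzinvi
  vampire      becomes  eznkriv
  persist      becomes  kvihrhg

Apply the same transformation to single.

Each pair mirrors across the alphabet (f↔u, a↔z, r↔i): positions sum to 25. This is the alphabet-reversal cipher (Atbash): a becomes z, b becomes y, etc.
On single: s↔h, i↔r, n↔m, g↔t, l↔o, e↔v.

hrmtov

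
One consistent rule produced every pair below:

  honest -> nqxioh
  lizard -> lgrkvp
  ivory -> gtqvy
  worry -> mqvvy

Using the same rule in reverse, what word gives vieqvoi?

Each letter's alphabet position (a=0..z=25) is mapped through 19·x+10 mod 26 — an affine cipher.
Undoing it on vieqvoi: v(21)→11·(21−10)≡17=r; i(8)→11·(8−10)≡4=e; e(4)→11·(4−10)≡12=m; q(16)→11·(16−10)≡14=o; v(21)→11·(21−10)≡17=r; o(14)→11·(14−10)≡18=s; i(8)→11·(8−10)≡4=e (all mod 26).

remorse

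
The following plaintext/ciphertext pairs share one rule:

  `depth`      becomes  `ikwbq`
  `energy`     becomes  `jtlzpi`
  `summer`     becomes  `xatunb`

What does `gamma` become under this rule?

In depth: d→i is +5, e→k is +6, p→w is +7, t→b is +8 — the shift increases by 1 each position. Each letter shifts forward by (position + 5), i.e. 5, 6, 7, … — the shift grows by one for each successive letter.
For gamma: g+5=l, a+6=g, m+7=t, m+8=u, a+9=j.

lgtuj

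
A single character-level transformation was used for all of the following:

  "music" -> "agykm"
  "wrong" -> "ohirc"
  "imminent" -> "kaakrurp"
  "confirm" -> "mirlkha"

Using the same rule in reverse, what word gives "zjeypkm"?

m(12)→a(0) and u(20)→g(6) fit y≡17x+4 (mod 26); the inverse of 17 mod 26 is 23. Each letter's alphabet position (a=0..z=25) is mapped through 17·x+4 mod 26 — an affine cipher.
Undoing it on zjeypkm: z(25)→23·(25−4)≡15=p; j(9)→23·(9−4)≡11=l; e(4)→23·(4−4)≡0=a; y(24)→23·(24−4)≡18=s; p(15)→23·(15−4)≡19=t; k(10)→23·(10−4)≡8=i; m(12)→23·(12−4)≡2=c (all mod 26).

plastic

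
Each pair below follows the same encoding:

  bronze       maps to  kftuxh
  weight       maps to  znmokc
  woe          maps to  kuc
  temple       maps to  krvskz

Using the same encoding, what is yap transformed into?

vge

Read the word backwards and shift each letter +6.
On yap: reverse → pay; then shift: p+6=v, a+6=g, y+6=e.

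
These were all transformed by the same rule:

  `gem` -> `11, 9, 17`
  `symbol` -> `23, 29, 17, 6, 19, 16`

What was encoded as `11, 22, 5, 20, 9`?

g is letter #7 and maps to 11: an offset of 4. The number is (letter's place in the alphabet, a=1) + 4.
Undoing it on 11, 22, 5, 20, 9: 11→(11−4)÷1=7=g, 22→(22−4)÷1=18=r, 5→(5−4)÷1=1=a, 20→(20−4)÷1=16=p, 9→(9−4)÷1=5=e.

grape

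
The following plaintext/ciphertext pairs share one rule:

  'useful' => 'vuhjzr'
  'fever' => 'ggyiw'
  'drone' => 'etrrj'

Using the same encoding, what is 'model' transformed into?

In useful: u→v is +1, s→u is +2, e→h is +3, f→j is +4 — the shift increases by 1 each position. Letter i (0-indexed) is shifted by i+1, so successive shifts are 1, 2, 3, ….
Applying it to model: m+1=n, o+2=q, d+3=g, e+4=i, l+5=q.

nqgiq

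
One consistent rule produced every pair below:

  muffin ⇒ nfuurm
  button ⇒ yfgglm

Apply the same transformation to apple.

Each pair mirrors across the alphabet (m↔n, u↔f, f↔u): positions sum to 25. Letters are reflected about the middle of the alphabet (position → 25−position): Atbash.
Applying it to apple: a↔z, p↔k, p↔k, l↔o, e↔v.

zkkov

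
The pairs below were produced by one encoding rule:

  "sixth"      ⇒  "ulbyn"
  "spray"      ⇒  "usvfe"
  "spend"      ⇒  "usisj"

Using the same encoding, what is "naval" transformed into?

Letter i (0-indexed) is shifted by i+2, so successive shifts are 2, 3, 4, ….
Applying it to naval: n+2=p, a+3=d, v+4=z, a+5=f, l+6=r.

pdzfr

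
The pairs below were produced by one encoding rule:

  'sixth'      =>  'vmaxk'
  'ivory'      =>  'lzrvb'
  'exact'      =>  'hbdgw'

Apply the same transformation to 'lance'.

oeqgh

Shifts by position in sixth: pos 0: s→v (+3), pos 1: i→m (+4), pos 2: x→a (+3), pos 3: t→x (+4) — repeating every 2. The shifts repeat in a cycle of length 2: positions 0,1,… shift by +3, +4, then the pattern repeats.
For lance: l+3=o, a+4=e, n+3=q, c+4=g, e+3=h.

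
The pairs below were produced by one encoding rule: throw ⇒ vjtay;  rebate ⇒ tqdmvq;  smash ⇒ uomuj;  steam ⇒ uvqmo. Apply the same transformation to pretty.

Two shifts are in play — +12 for a/e/i/o/u, +2 for every other letter.
Applying it to pretty: p(cons)+2=r, r(cons)+2=t, e(vowel)+12=q, t(cons)+2=v, t(cons)+2=v, y(cons)+2=a.

rtqvva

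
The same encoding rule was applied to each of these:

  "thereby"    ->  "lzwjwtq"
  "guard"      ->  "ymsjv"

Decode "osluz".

Compare letters: t→l is +18, h→z is +18, e→w is +18 — a constant shift. It's a constant shift of +18 (ROT18).
Reversing it on osluz: o−18=w, s−18=a, l−18=t, u−18=c, z−18=h.

watch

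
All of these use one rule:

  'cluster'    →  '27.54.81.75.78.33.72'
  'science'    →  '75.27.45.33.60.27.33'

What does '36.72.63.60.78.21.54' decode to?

c(#3)→27 and l(#12)→54: differences scale by 3, so n = 3·pos + 18. Each letter becomes 3×(its alphabet position, a=1..z=26) + 18.
Decoding 36.72.63.60.78.21.54: 36→(36−18)÷3=6=f, 72→(72−18)÷3=18=r, 63→(63−18)÷3=15=o, 60→(60−18)÷3=14=n, 78→(78−18)÷3=20=t, 21→(21−18)÷3=1=a, 54→(54−18)÷3=12=l.

frontal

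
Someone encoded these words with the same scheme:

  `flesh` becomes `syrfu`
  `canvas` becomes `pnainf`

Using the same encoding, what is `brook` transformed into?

oebbx

Each letter is shifted forward by 13 in the alphabet (a Caesar shift of +13).
For brook: b+13=o, r+13=e, o+13=b, o+13=b, k+13=x.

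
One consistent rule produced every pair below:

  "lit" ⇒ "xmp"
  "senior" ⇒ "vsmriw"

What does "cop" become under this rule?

The output letters match the input read backwards, each shifted +4: lit reversed is til. The word is reversed, then every letter is shifted forward by 4.
On cop: reverse → poc; then shift: p+4=t, o+4=s, c+4=g.

tsg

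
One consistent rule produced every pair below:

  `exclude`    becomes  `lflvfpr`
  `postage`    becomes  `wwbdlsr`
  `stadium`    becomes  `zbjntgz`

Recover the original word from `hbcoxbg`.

In exclude: e→l is +7, x→f is +8, c→l is +9, l→v is +10 — the shift increases by 1 each position. Letter i (0-indexed) is shifted by i+7, so successive shifts are 7, 8, 9, ….
Decoding hbcoxbg: h−7=a, b−8=t, c−9=t, o−10=e, x−11=m, b−12=p, g−13=t.

attempt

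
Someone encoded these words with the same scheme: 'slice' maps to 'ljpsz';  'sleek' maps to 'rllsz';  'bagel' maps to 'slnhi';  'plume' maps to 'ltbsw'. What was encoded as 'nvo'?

The output letters match the input read backwards, each shifted +7: slice reversed is ecils. Read the word backwards and shift each letter +7.
Undoing it on nvo: shift back: n−7=g, v−7=o, o−7=h → goh; then reverse → hog.

hog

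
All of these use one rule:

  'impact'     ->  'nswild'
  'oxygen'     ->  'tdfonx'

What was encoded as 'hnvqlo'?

In impact: i→n is +5, m→s is +6, p→w is +7, a→i is +8 — the shift increases by 1 each position. Letter i (0-indexed) is shifted by i+5, so successive shifts are 5, 6, 7, ….
Reversing it on hnvqlo: h−5=c, n−6=h, v−7=o, q−8=i, l−9=c, o−10=e.

choice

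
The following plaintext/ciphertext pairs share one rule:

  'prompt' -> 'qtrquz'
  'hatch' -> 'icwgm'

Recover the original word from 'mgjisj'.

legend

In prompt: p→q is +1, r→t is +2, o→r is +3, m→q is +4 — the shift increases by 1 each position. The shift increases by 1 at each position, starting from +1: 1, 2, 3, ….
Decoding mgjisj: m−1=l, g−2=e, j−3=g, i−4=e, s−5=n, j−6=d.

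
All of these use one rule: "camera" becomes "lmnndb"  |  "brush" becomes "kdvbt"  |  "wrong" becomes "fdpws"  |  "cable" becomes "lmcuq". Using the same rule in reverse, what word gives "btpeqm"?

shovel

Shifts by position in camera: pos 0: c→l (+9), pos 1: a→m (+12), pos 2: m→n (+1), pos 3: e→n (+9), pos 4: r→d (+12), pos 5: a→b (+1) — repeating every 3. The shifts repeat in a cycle of length 3: positions 0,1,… shift by +9, +12, +1, then the pattern repeats.
Undoing it on btpeqm: b−9=s, t−12=h, p−1=o, e−9=v, q−12=e, m−1=l.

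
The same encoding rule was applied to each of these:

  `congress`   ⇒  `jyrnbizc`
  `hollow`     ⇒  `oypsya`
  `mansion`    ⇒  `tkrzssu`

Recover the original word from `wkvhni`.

Shifts by position in congress: pos 0: c→j (+7), pos 1: o→y (+10), pos 2: n→r (+4), pos 3: g→n (+7), pos 4: r→b (+10), pos 5: e→i (+4) — repeating every 3. A repeating key of period 3 is used — shifts +7, +10, +4 over and over.
Reversing it on wkvhni: w−7=p, k−10=a, v−4=r, h−7=a, n−10=d, i−4=e.

parade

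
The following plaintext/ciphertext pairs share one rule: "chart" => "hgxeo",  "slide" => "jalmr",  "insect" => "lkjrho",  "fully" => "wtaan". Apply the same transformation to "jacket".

qxhvro

c(2)→h(7) and h(7)→g(6) fit y≡5x+23 (mod 26); the inverse of 5 mod 26 is 21. Each letter's alphabet position (a=0..z=25) is mapped through 5·x+23 mod 26 — an affine cipher.
For jacket: j(9)→5·9+23≡16=q; a(0)→5·0+23≡23=x; c(2)→5·2+23≡7=h; k(10)→5·10+23≡21=v; e(4)→5·4+23≡17=r; t(19)→5·19+23≡14=o (all mod 26).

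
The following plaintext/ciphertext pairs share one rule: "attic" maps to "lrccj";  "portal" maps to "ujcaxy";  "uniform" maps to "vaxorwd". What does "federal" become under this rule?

ujanmno

Read the word backwards and shift each letter +9.
On federal: reverse → laredef; then shift: l+9=u, a+9=j, r+9=a, e+9=n, d+9=m, e+9=n, f+9=o.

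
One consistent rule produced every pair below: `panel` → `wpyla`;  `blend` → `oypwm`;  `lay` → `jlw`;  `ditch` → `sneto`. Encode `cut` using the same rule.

The output letters match the input read backwards, each shifted +11: panel reversed is lenap. The word is reversed, then every letter is shifted forward by 11.
On cut: reverse → tuc; then shift: t+11=e, u+11=f, c+11=n.

efn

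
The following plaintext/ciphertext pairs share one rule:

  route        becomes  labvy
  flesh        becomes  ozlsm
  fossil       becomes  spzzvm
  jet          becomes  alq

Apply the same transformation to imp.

The output letters match the input read backwards, each shifted +7: route reversed is etuor. Read the word backwards and shift each letter +7.
Applying it to imp: reverse → pmi; then shift: p+7=w, m+7=t, i+7=p.

wtp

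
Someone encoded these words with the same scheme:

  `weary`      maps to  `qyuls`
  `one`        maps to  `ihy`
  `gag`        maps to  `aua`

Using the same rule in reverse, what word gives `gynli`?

metro

It's a constant shift of +20 (ROT20).
Reversing it on gynli: g−20=m, y−20=e, n−20=t, l−20=r, i−20=o.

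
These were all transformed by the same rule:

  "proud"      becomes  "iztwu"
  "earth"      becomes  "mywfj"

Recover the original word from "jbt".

owe

Two steps: reverse the string, then apply a Caesar shift of +5.
Reversing it on jbt: shift back: j−5=e, b−5=w, t−5=o → ewo; then reverse → owe.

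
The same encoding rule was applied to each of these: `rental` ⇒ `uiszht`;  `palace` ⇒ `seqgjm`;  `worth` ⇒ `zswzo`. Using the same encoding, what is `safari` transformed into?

vekgyq

The shift increases by 1 at each position, starting from +3: 3, 4, 5, ….
For safari: s+3=v, a+4=e, f+5=k, a+6=g, r+7=y, i+8=q.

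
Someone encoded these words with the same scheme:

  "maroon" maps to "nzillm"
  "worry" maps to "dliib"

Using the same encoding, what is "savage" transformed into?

Each pair mirrors across the alphabet (m↔n, a↔z, r↔i): positions sum to 25. This is the alphabet-reversal cipher (Atbash): a becomes z, b becomes y, etc.
Applying it to savage: s↔h, a↔z, v↔e, a↔z, g↔t, e↔v.

hzeztv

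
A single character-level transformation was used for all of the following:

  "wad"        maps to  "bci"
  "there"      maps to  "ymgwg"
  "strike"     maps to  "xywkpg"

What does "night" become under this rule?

sklmy

Two shifts are in play — +2 for a/e/i/o/u, +5 for every other letter.
Applying it to night: n(cons)+5=s, i(vowel)+2=k, g(cons)+5=l, h(cons)+5=m, t(cons)+5=y.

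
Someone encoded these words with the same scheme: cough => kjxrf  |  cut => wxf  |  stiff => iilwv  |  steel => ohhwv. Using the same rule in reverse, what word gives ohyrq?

Read the word backwards and shift each letter +3.
Undoing it on ohyrq: shift back: o−3=l, h−3=e, y−3=v, r−3=o, q−3=n → levon; then reverse → novel.

novel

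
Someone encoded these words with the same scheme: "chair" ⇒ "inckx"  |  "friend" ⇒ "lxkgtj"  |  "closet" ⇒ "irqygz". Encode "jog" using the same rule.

The shift depends on letter class: consonant c→i is +6, but vowel a→c is +2. Two shifts are in play — +2 for a/e/i/o/u, +6 for every other letter.
For jog: j(cons)+6=p, o(vowel)+2=q, g(cons)+6=m.

pqm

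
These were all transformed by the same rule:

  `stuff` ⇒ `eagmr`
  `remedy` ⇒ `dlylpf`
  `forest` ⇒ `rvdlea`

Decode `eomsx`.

shall

Shifts by position in stuff: pos 0: s→e (+12), pos 1: t→a (+7), pos 2: u→g (+12), pos 3: f→m (+7) — repeating every 2. The shifts repeat in a cycle of length 2: positions 0,1,… shift by +12, +7, then the pattern repeats.
Decoding eomsx: e−12=s, o−7=h, m−12=a, s−7=l, x−12=l.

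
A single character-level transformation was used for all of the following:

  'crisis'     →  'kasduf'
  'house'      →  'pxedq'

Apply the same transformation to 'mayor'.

ujizd

In crisis: c→k is +8, r→a is +9, i→s is +10, s→d is +11 — the shift increases by 1 each position. The shift increases by 1 at each position, starting from +8: 8, 9, 10, ….
For mayor: m+8=u, a+9=j, y+10=i, o+11=z, r+12=d.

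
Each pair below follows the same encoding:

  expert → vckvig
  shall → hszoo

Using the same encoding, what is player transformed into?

Each letter is replaced by its mirror in the alphabet: a↔z, b↔y, c↔x, and so on (the Atbash cipher).
Applying it to player: p↔k, l↔o, a↔z, y↔b, e↔v, r↔i.

kozbvi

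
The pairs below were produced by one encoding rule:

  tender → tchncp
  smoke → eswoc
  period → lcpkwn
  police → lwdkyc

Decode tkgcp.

t(19)→t(19) and e(4)→c(2) fit y≡15x+20 (mod 26); the inverse of 15 mod 26 is 7. Each letter's alphabet position (a=0..z=25) is mapped through 15·x+20 mod 26 — an affine cipher.
Decoding tkgcp: t(19)→7·(19−20)≡19=t; k(10)→7·(10−20)≡8=i; g(6)→7·(6−20)≡6=g; c(2)→7·(2−20)≡4=e; p(15)→7·(15−20)≡17=r (all mod 26).

tiger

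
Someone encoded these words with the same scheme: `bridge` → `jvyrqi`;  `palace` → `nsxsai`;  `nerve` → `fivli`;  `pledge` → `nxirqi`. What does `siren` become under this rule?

b(1)→j(9) and r(17)→v(21) fit y≡17x+18 (mod 26); the inverse of 17 mod 26 is 23. This is an affine cipher: with a=0,…,z=25, each position x becomes (17x+18) mod 26.
For siren: s(18)→17·18+18≡12=m; i(8)→17·8+18≡24=y; r(17)→17·17+18≡21=v; e(4)→17·4+18≡8=i; n(13)→17·13+18≡5=f (all mod 26).

myvif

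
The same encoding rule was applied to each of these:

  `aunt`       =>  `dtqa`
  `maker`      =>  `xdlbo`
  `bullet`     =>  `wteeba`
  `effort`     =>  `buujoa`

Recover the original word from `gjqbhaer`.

honestly

Each letter's alphabet position (a=0..z=25) is mapped through 19·x+3 mod 26 — an affine cipher.
Undoing it on gjqbhaer: g(6)→11·(6−3)≡7=h; j(9)→11·(9−3)≡14=o; q(16)→11·(16−3)≡13=n; b(1)→11·(1−3)≡4=e; h(7)→11·(7−3)≡18=s; a(0)→11·(0−3)≡19=t; e(4)→11·(4−3)≡11=l; r(17)→11·(17−3)≡24=y (all mod 26).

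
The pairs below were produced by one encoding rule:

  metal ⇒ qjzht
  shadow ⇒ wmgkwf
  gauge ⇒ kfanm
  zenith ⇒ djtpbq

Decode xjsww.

In metal: m→q is +4, e→j is +5, t→z is +6, a→h is +7 — the shift increases by 1 each position. The shift increases by 1 at each position, starting from +4: 4, 5, 6, ….
Decoding xjsww: x−4=t, j−5=e, s−6=m, w−7=p, w−8=o.

tempo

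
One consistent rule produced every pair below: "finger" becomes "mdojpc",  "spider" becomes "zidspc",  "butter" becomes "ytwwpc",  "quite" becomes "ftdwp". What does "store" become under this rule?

This is an affine cipher: with a=0,…,z=25, each position x becomes (23x+1) mod 26.
On store: s(18)→23·18+1≡25=z; t(19)→23·19+1≡22=w; o(14)→23·14+1≡11=l; r(17)→23·17+1≡2=c; e(4)→23·4+1≡15=p (all mod 26).

zwlcp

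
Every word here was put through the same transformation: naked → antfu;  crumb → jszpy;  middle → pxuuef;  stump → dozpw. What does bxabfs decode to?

This is an affine cipher: with a=0,…,z=25, each position x becomes (11x+13) mod 26.
Reversing it on bxabfs: b(1)→19·(1−13)≡6=g; x(23)→19·(23−13)≡8=i; a(0)→19·(0−13)≡13=n; b(1)→19·(1−13)≡6=g; f(5)→19·(5−13)≡4=e; s(18)→19·(18−13)≡17=r (all mod 26).

ginger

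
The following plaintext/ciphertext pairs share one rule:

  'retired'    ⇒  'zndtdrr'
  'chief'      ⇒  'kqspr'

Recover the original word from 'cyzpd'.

upper

Letter i (0-indexed) is shifted by i+8, so successive shifts are 8, 9, 10, ….
Reversing it on cyzpd: c−8=u, y−9=p, z−10=p, p−11=e, d−12=r.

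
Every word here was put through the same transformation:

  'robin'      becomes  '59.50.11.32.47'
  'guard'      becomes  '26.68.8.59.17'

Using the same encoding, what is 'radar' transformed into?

Each letter becomes 3×(its alphabet position, a=1..z=26) + 5.
Applying it to radar: r=18→59, a=1→8, d=4→17, a=1→8, r=18→59.

59.8.17.8.59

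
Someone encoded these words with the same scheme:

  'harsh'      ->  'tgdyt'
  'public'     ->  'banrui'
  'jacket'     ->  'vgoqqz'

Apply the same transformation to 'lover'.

Shifts by position in harsh: pos 0: h→t (+12), pos 1: a→g (+6), pos 2: r→d (+12), pos 3: s→y (+6) — repeating every 2. It's a Vigenère-style cipher with numeric key [12,6]: position i shifts by key[i mod 2].
On lover: l+12=x, o+6=u, v+12=h, e+6=k, r+12=d.

xuhkd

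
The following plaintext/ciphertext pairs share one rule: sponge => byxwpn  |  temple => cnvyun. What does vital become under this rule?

Compare letters: s→b is +9, p→y is +9, o→x is +9 — a constant shift. This is a Caesar cipher with shift 9.
On vital: v+9=e, i+9=r, t+9=c, a+9=j, l+9=u.

ercju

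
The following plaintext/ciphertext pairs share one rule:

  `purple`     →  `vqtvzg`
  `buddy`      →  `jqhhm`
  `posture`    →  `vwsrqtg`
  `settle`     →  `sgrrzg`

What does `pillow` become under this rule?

vczzwo

This is an affine cipher: with a=0,…,z=25, each position x becomes (25x+10) mod 26.
On pillow: p(15)→25·15+10≡21=v; i(8)→25·8+10≡2=c; l(11)→25·11+10≡25=z; l(11)→25·11+10≡25=z; o(14)→25·14+10≡22=w; w(22)→25·22+10≡14=o (all mod 26).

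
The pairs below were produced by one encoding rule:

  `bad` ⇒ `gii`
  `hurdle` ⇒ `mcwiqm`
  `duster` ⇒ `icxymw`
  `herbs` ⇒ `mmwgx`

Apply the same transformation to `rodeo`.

The rule splits by letter class: vowels +8, consonants +5.
For rodeo: r(cons)+5=w, o(vowel)+8=w, d(cons)+5=i, e(vowel)+8=m, o(vowel)+8=w.

wwimw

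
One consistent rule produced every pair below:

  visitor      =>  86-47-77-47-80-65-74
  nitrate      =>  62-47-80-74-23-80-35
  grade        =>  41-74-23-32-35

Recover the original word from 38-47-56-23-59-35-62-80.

filament

v(#22)→86 and i(#9)→47: differences scale by 3, so n = 3·pos + 20. The formula is n = 3×(alphabet index, a=1) + 20.
Undoing it on 38-47-56-23-59-35-62-80: 38→(38−20)÷3=6=f, 47→(47−20)÷3=9=i, 56→(56−20)÷3=12=l, 23→(23−20)÷3=1=a, 59→(59−20)÷3=13=m, 35→(35−20)÷3=5=e, 62→(62−20)÷3=14=n, 80→(80−20)÷3=20=t.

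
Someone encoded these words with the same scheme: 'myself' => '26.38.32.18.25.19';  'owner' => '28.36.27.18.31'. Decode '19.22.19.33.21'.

m is letter #13 and maps to 26: an offset of 13. Each letter is replaced by its alphabet position (a=1..z=26) + 13.
Decoding 19.22.19.33.21: 19→(19−13)÷1=6=f, 22→(22−13)÷1=9=i, 19→(19−13)÷1=6=f, 33→(33−13)÷1=20=t, 21→(21−13)÷1=8=h.

fifth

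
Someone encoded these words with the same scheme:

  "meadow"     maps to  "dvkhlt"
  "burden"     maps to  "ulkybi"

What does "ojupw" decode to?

The output letters match the input read backwards, each shifted +7: meadow reversed is wodaem. The word is reversed, then every letter is shifted forward by 7.
Undoing it on ojupw: shift back: o−7=h, j−7=c, u−7=n, p−7=i, w−7=p → hcnip; then reverse → pinch.

pinch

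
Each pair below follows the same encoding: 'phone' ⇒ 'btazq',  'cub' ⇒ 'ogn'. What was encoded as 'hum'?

Compare letters: p→b is +12, h→t is +12, o→a is +12 — a constant shift. This is a Caesar cipher with shift 12.
Undoing it on hum: h−12=v, u−12=i, m−12=a.

via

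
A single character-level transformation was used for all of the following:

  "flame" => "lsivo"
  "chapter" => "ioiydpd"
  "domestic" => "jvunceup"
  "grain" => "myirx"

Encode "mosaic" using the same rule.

svajsn

Letter i (0-indexed) is shifted by i+6, so successive shifts are 6, 7, 8, ….
For mosaic: m+6=s, o+7=v, s+8=a, a+9=j, i+10=s, c+11=n.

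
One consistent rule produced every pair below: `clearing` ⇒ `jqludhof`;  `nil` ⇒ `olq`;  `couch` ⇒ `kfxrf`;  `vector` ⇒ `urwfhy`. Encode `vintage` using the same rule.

hjdwqly

The word is reversed, then every letter is shifted forward by 3.
For vintage: reverse → egatniv; then shift: e+3=h, g+3=j, a+3=d, t+3=w, n+3=q, i+3=l, v+3=y.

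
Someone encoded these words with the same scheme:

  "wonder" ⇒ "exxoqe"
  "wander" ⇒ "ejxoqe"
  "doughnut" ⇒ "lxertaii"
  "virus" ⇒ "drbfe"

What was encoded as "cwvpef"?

unless

In wonder: w→e is +8, o→x is +9, n→x is +10, d→o is +11 — the shift increases by 1 each position. Each letter shifts forward by (position + 8), i.e. 8, 9, 10, … — the shift grows by one for each successive letter.
Undoing it on cwvpef: c−8=u, w−9=n, v−10=l, p−11=e, e−12=s, f−13=s.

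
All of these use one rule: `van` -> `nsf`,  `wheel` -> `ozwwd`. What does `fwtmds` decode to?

Compare letters: v→n is +18, a→s is +18, n→f is +18 — a constant shift. This is a Caesar cipher with shift 18.
Undoing it on fwtmds: f−18=n, w−18=e, t−18=b, m−18=u, d−18=l, s−18=a.

nebula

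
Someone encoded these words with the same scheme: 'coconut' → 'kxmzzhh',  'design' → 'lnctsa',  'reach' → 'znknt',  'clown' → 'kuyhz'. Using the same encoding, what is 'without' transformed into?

In coconut: c→k is +8, o→x is +9, c→m is +10, o→z is +11 — the shift increases by 1 each position. The shift increases by 1 at each position, starting from +8: 8, 9, 10, ….
On without: w+8=e, i+9=r, t+10=d, h+11=s, o+12=a, u+13=h, t+14=h.

erdsahh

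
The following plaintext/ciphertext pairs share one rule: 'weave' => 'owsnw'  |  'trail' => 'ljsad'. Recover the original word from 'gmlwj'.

Compare letters: w→o is +18, e→w is +18, a→s is +18 — a constant shift. It's a constant shift of +18 (ROT18).
Reversing it on gmlwj: g−18=o, m−18=u, l−18=t, w−18=e, j−18=r.

outer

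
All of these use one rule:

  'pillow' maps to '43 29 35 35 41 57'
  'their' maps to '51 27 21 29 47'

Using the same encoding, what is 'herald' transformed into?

With a=1..z=26, the number is 2·pos + 11.
On herald: h=8→27, e=5→21, r=18→47, a=1→13, l=12→35, d=4→19.

27 21 47 13 35 19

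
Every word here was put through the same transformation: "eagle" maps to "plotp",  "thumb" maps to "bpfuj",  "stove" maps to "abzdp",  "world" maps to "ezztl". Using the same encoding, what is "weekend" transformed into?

eppspvl

The shift depends on letter class: consonant g→o is +8, but vowel e→p is +11. Two shifts are in play — +11 for a/e/i/o/u, +8 for every other letter.
For weekend: w(cons)+8=e, e(vowel)+11=p, e(vowel)+11=p, k(cons)+8=s, e(vowel)+11=p, n(cons)+8=v, d(cons)+8=l.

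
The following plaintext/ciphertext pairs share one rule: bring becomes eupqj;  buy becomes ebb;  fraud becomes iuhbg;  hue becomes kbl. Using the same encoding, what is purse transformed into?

sbuvl

The rule splits by letter class: vowels +7, consonants +3.
Applying it to purse: p(cons)+3=s, u(vowel)+7=b, r(cons)+3=u, s(cons)+3=v, e(vowel)+7=l.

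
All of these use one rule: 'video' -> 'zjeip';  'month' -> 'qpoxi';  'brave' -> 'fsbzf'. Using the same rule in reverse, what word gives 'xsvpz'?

truly

Shifts by position in video: pos 0: v→z (+4), pos 1: i→j (+1), pos 2: d→e (+1), pos 3: e→i (+4), pos 4: o→p (+1) — repeating every 3. The shifts repeat in a cycle of length 3: positions 0,1,… shift by +4, +1, +1, then the pattern repeats.
Reversing it on xsvpz: x−4=t, s−1=r, v−1=u, p−4=l, z−1=y.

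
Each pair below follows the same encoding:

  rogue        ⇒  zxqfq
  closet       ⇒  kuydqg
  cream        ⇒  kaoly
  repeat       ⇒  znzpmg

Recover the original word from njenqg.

faucet

In rogue: r→z is +8, o→x is +9, g→q is +10, u→f is +11 — the shift increases by 1 each position. Each letter shifts forward by (position + 8), i.e. 8, 9, 10, … — the shift grows by one for each successive letter.
Decoding njenqg: n−8=f, j−9=a, e−10=u, n−11=c, q−12=e, g−13=t.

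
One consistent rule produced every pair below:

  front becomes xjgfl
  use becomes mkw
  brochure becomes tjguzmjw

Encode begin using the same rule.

Compare letters: f→x is +18, r→j is +18, o→g is +18 — a constant shift. It's a constant shift of +18 (ROT18).
On begin: b+18=t, e+18=w, g+18=y, i+18=a, n+18=f.

twyaf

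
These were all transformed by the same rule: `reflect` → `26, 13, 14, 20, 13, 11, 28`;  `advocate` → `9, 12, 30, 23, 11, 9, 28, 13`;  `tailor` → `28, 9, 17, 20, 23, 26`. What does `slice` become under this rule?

27, 20, 17, 11, 13

r is letter #18 and maps to 26: an offset of 8. Letters become their 1-based position plus 8 (so a→9, b→10, …).
Applying it to slice: s=19→27, l=12→20, i=9→17, c=3→11, e=5→13.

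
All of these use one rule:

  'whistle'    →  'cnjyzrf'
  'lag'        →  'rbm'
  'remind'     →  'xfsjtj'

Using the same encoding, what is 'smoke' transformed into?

Vowels shift forward by 1 and consonants shift forward by 6.
For smoke: s(cons)+6=y, m(cons)+6=s, o(vowel)+1=p, k(cons)+6=q, e(vowel)+1=f.

yspqf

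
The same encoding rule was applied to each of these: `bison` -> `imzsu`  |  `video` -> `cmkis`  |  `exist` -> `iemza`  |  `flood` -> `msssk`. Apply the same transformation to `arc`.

eyj

Vowels shift forward by 4 and consonants shift forward by 7.
On arc: a(vowel)+4=e, r(cons)+7=y, c(cons)+7=j.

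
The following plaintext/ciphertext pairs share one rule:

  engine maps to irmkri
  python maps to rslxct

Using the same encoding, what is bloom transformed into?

The word is reversed, then every letter is shifted forward by 4.
On bloom: reverse → moolb; then shift: m+4=q, o+4=s, o+4=s, l+4=p, b+4=f.

qsspf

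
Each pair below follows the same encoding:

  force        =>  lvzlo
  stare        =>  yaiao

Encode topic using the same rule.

zvxrm

In force: f→l is +6, o→v is +7, r→z is +8, c→l is +9 — the shift increases by 1 each position. Each letter shifts forward by (position + 6), i.e. 6, 7, 8, … — the shift grows by one for each successive letter.
For topic: t+6=z, o+7=v, p+8=x, i+9=r, c+10=m.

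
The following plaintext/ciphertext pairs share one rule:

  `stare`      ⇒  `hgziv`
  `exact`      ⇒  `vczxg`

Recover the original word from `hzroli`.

sailor

Each pair mirrors across the alphabet (s↔h, t↔g, a↔z): positions sum to 25. This is the alphabet-reversal cipher (Atbash): a becomes z, b becomes y, etc.
Reversing it on hzroli: h↔s, z↔a, r↔i, o↔l, l↔o, i↔r.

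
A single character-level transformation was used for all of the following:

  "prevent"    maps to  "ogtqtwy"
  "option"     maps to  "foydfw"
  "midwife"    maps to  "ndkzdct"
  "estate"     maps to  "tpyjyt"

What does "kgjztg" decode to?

drawer

Treating letters as 0–25, the rule is x ↦ 9x + 9 (mod 26).
Reversing it on kgjztg: k(10)→3·(10−9)≡3=d; g(6)→3·(6−9)≡17=r; j(9)→3·(9−9)≡0=a; z(25)→3·(25−9)≡22=w; t(19)→3·(19−9)≡4=e; g(6)→3·(6−9)≡17=r (all mod 26).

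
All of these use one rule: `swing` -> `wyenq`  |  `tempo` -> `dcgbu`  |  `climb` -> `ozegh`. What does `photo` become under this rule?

s(18)→w(22) and w(22)→y(24) fit y≡7x+0 (mod 26); the inverse of 7 mod 26 is 15. This is an affine cipher: with a=0,…,z=25, each position x becomes (7x+0) mod 26.
Applying it to photo: p(15)→7·15+0≡1=b; h(7)→7·7+0≡23=x; o(14)→7·14+0≡20=u; t(19)→7·19+0≡3=d; o(14)→7·14+0≡20=u (all mod 26).

bxudu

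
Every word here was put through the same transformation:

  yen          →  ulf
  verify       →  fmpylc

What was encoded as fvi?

The output letters match the input read backwards, each shifted +7: yen reversed is ney. Read the word backwards and shift each letter +7.
Undoing it on fvi: shift back: f−7=y, v−7=o, i−7=b → yob; then reverse → boy.

boy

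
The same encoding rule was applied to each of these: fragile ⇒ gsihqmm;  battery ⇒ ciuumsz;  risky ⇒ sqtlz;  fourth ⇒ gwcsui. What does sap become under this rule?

The shift depends on letter class: consonant f→g is +1, but vowel a→i is +8. Two shifts are in play — +8 for a/e/i/o/u, +1 for every other letter.
Applying it to sap: s(cons)+1=t, a(vowel)+8=i, p(cons)+1=q.

tiq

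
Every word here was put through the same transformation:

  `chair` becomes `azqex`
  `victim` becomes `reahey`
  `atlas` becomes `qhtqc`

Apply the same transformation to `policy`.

Each letter's alphabet position (a=0..z=25) is mapped through 5·x+16 mod 26 — an affine cipher.
On policy: p(15)→5·15+16≡13=n; o(14)→5·14+16≡8=i; l(11)→5·11+16≡19=t; i(8)→5·8+16≡4=e; c(2)→5·2+16≡0=a; y(24)→5·24+16≡6=g (all mod 26).

niteag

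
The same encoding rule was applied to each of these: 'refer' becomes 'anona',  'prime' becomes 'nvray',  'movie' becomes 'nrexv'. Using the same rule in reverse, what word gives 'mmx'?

odd

The output letters match the input read backwards, each shifted +9: refer reversed is refer. Read the word backwards and shift each letter +9.
Undoing it on mmx: shift back: m−9=d, m−9=d, x−9=o → ddo; then reverse → odd.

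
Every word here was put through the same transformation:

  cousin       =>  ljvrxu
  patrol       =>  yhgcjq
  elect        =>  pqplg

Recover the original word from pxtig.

c(2)→l(11) and o(14)→j(9) fit y≡15x+7 (mod 26); the inverse of 15 mod 26 is 7. Treating letters as 0–25, the rule is x ↦ 15x + 7 (mod 26).
Reversing it on pxtig: p(15)→7·(15−7)≡4=e; x(23)→7·(23−7)≡8=i; t(19)→7·(19−7)≡6=g; i(8)→7·(8−7)≡7=h; g(6)→7·(6−7)≡19=t (all mod 26).

eight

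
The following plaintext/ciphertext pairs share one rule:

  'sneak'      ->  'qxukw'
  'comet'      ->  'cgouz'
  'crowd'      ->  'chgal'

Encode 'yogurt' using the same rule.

sgmihz

s(18)→q(16) and n(13)→x(23) fit y≡9x+10 (mod 26); the inverse of 9 mod 26 is 3. Each letter's alphabet position (a=0..z=25) is mapped through 9·x+10 mod 26 — an affine cipher.
On yogurt: y(24)→9·24+10≡18=s; o(14)→9·14+10≡6=g; g(6)→9·6+10≡12=m; u(20)→9·20+10≡8=i; r(17)→9·17+10≡7=h; t(19)→9·19+10≡25=z (all mod 26).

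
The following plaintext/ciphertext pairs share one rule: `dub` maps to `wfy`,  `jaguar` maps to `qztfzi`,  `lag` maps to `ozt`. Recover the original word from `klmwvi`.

ponder

This is the alphabet-reversal cipher (Atbash): a becomes z, b becomes y, etc.
Reversing it on klmwvi: k↔p, l↔o, m↔n, w↔d, v↔e, i↔r.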